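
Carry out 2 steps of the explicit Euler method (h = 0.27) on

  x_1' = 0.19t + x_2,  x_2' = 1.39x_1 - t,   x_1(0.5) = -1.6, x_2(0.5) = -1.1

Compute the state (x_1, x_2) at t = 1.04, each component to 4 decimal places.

Euler on (x_1,x_2): x_1_{n+1} = x_1_n + h·x_1', x_2_{n+1} = x_2_n + h·x_2'.
0.500000: (-1.600000, -1.100000); f=(-1.005000, -2.724000) → (-1.871350, -1.835480)
0.770000: (-1.871350, -1.835480); f=(-1.689180, -3.371176) → (-2.327429, -2.745698)
(x_1(1.04), x_2(1.04)) ≈ (-2.3274, -2.7457)

-2.3274, -2.7457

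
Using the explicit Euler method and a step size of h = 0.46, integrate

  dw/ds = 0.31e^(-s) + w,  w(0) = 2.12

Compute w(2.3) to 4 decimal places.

15.1880

Euler: w_{n+1} = w_n + h·f(s_n, w_n).
s=0.000000, w=2.120000: f=2.430000 → w ← 2.120000 + 0.46·2.430000 = 3.237800
s=0.460000, w=3.237800: f=3.433498 → w ← 3.237800 + 0.46·3.433498 = 4.817209
s=0.920000, w=4.817209: f=4.940750 → w ← 4.817209 + 0.46·4.940750 = 7.089954
s=1.380000, w=7.089954: f=7.167943 → w ← 7.089954 + 0.46·7.167943 = 10.387208
s=1.840000, w=10.387208: f=10.436441 → w ← 10.387208 + 0.46·10.436441 = 15.187971
w(2.3) ≈ 15.1880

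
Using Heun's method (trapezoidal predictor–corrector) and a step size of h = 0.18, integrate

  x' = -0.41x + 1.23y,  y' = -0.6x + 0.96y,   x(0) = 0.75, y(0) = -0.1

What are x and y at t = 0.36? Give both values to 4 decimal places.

0.5622, -0.3135

Heun on (x,y): k1 = f(t_n, state_n); k2 = f(t_n + h, state_n + h·k1); state_{n+1} = state_n + (h/2)·(k1 + k2).
0.000000: (0.750000, -0.100000)
  k1 = (-0.430500, -0.546000)
  predictor → (0.672510, -0.198280)
  k2 = (-0.519613, -0.593855)
  → (0.664490, -0.202587)
0.180000: (0.664490, -0.202587)
  k1 = (-0.521623, -0.593177)
  predictor → (0.570598, -0.309359)
  k2 = (-0.614456, -0.639343)
  → (0.562243, -0.313514)
(x(0.36), y(0.36)) ≈ (0.5622, -0.3135)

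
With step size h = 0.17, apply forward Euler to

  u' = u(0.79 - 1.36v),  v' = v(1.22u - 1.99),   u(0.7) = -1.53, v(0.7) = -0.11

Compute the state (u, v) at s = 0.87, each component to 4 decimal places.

Euler on (u,v): u_{n+1} = u_n + h·u', v_{n+1} = v_n + h·v'.
0.700000: (-1.530000, -0.110000); f=(-1.437588, 0.424226) → (-1.774390, -0.037882)
(u(0.87), v(0.87)) ≈ (-1.7744, -0.0379)

-1.7744, -0.0379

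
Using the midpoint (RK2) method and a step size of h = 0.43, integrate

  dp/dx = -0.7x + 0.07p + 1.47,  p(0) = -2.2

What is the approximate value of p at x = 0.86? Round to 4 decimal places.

Midpoint: k1 = f(x_n, p_n); k2 = f(x_n + h/2, p_n + (h/2)·k1); p_{n+1} = p_n + h·k2.
x=0.000000, p=-2.200000:
  k1 = f(0.000000, -2.200000) = 1.316000
  k2 = f(0.215000, -1.917060) = 1.185306
  p ← -2.200000 + 0.43·1.185306 = -1.690319
x=0.430000, p=-1.690319:
  k1 = f(0.430000, -1.690319) = 1.050678
  k2 = f(0.645000, -1.464423) = 0.915990
  p ← -1.690319 + 0.43·0.915990 = -1.296443
p(0.86) ≈ -1.2964

-1.2964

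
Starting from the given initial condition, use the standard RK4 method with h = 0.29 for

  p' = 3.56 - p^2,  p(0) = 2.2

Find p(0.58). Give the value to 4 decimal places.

1.9221

RK4: k1 = f(s_n, p_n); k2 = f(s_n + h/2, p_n + (h/2)·k1); k3 = f(s_n + h/2, p_n + (h/2)·k2); k4 = f(s_n + h, p_n + h·k3); p_{n+1} = p_n + (h/6)·(k1 + 2k2 + 2k3 + k4).
s=0.000000, p=2.200000:
  k1 = f(0.000000, 2.200000) = -1.280000
  k2 = f(0.145000, 2.014400) = -0.497807
  k3 = f(0.145000, 2.127818) = -0.967609
  k4 = f(0.290000, 1.919393) = -0.124071
  p ← 2.200000 + (0.29/6)·(k1 + 2k2 + 2k3 + k4) = 1.990480
s=0.290000, p=1.990480:
  k1 = f(0.290000, 1.990480) = -0.402009
  k2 = f(0.435000, 1.932188) = -0.173352
  k3 = f(0.435000, 1.965344) = -0.302576
  k4 = f(0.580000, 1.902733) = -0.060392
  p ← 1.990480 + (0.29/6)·(k1 + 2k2 + 2k3 + k4) = 1.922124
p(0.58) ≈ 1.9221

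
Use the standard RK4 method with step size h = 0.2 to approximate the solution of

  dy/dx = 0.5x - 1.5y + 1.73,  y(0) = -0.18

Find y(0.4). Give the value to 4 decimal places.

0.4546

RK4: k1 = f(x_n, y_n); k2 = f(x_n + h/2, y_n + (h/2)·k1); k3 = f(x_n + h/2, y_n + (h/2)·k2); k4 = f(x_n + h, y_n + h·k3); y_{n+1} = y_n + (h/6)·(k1 + 2k2 + 2k3 + k4).
x=0.000000, y=-0.180000:
  k1 = f(0.000000, -0.180000) = 2.000000
  k2 = f(0.100000, 0.020000) = 1.750000
  k3 = f(0.100000, -0.005000) = 1.787500
  k4 = f(0.200000, 0.177500) = 1.563750
  y ← -0.180000 + (0.2/6)·(k1 + 2k2 + 2k3 + k4) = 0.174625
x=0.200000, y=0.174625:
  k1 = f(0.200000, 0.174625) = 1.568063
  k2 = f(0.300000, 0.331431) = 1.382853
  k3 = f(0.300000, 0.312910) = 1.410635
  k4 = f(0.400000, 0.456752) = 1.244872
  y ← 0.174625 + (0.2/6)·(k1 + 2k2 + 2k3 + k4) = 0.454622
y(0.4) ≈ 0.4546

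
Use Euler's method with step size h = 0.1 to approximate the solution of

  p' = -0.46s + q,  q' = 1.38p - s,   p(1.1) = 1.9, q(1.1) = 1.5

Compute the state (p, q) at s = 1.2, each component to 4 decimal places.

1.9994, 1.6522

Euler on (p,q): p_{n+1} = p_n + h·p', q_{n+1} = q_n + h·q'.
1.100000: (1.900000, 1.500000); f=(0.994000, 1.522000) → (1.999400, 1.652200)
(p(1.2), q(1.2)) ≈ (1.9994, 1.6522)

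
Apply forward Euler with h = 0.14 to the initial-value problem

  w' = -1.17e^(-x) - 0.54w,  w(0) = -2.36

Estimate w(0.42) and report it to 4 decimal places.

-2.2596

Euler: w_{n+1} = w_n + h·f(x_n, w_n).
x=0.000000, w=-2.360000: f=0.104400 → w ← -2.360000 + 0.14·0.104400 = -2.345384
x=0.140000, w=-2.345384: f=0.249358 → w ← -2.345384 + 0.14·0.249358 = -2.310474
x=0.280000, w=-2.310474: f=0.363389 → w ← -2.310474 + 0.14·0.363389 = -2.259599
w(0.42) ≈ -2.2596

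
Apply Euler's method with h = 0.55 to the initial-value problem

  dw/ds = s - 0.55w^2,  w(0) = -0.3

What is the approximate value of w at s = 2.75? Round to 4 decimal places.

2.0112

Euler: w_{n+1} = w_n + h·f(s_n, w_n).
s=0.000000, w=-0.300000: f=-0.049500 → w ← -0.300000 + 0.55·(-0.049500) = -0.327225
s=0.550000, w=-0.327225: f=0.491108 → w ← -0.327225 + 0.55·0.491108 = -0.057116
s=1.100000, w=-0.057116: f=1.098206 → w ← -0.057116 + 0.55·1.098206 = 0.546898
s=1.650000, w=0.546898: f=1.485497 → w ← 0.546898 + 0.55·1.485497 = 1.363921
s=2.200000, w=1.363921: f=1.176846 → w ← 1.363921 + 0.55·1.176846 = 2.011186
w(2.75) ≈ 2.0112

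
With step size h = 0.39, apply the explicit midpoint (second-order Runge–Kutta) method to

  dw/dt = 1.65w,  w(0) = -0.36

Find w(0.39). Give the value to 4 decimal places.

-0.6662

Midpoint: k1 = f(t_n, w_n); k2 = f(t_n + h/2, w_n + (h/2)·k1); w_{n+1} = w_n + h·k2.
t=0.000000, w=-0.360000:
  k1 = f(0.000000, -0.360000) = -0.594000
  k2 = f(0.195000, -0.475830) = -0.785119
  w ← -0.360000 + 0.39·(-0.785119) = -0.666197
w(0.39) ≈ -0.6662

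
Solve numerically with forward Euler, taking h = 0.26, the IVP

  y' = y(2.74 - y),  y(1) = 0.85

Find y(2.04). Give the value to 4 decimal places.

Euler: y_{n+1} = y_n + h·f(t_n, y_n).
t=1.000000, y=0.850000: f=1.606500 → y ← 0.850000 + 0.26·1.606500 = 1.267690
t=1.260000, y=1.267690: f=1.866433 → y ← 1.267690 + 0.26·1.866433 = 1.752962
t=1.520000, y=1.752962: f=1.730240 → y ← 1.752962 + 0.26·1.730240 = 2.202825
t=1.780000, y=2.202825: f=1.183303 → y ← 2.202825 + 0.26·1.183303 = 2.510484
y(2.04) ≈ 2.5105

2.5105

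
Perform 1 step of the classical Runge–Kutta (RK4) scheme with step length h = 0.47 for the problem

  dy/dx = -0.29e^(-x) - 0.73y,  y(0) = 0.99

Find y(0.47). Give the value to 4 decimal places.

RK4: k1 = f(x_n, y_n); k2 = f(x_n + h/2, y_n + (h/2)·k1); k3 = f(x_n + h/2, y_n + (h/2)·k2); k4 = f(x_n + h, y_n + h·k3); y_{n+1} = y_n + (h/6)·(k1 + 2k2 + 2k3 + k4).
x=0.000000, y=0.990000:
  k1 = f(0.000000, 0.990000) = -1.012700
  k2 = f(0.235000, 0.752016) = -0.778237
  k3 = f(0.235000, 0.807114) = -0.818459
  k4 = f(0.470000, 0.605324) = -0.623137
  y ← 0.990000 + (0.47/6)·(k1 + 2k2 + 2k3 + k4) = 0.611710
y(0.47) ≈ 0.6117

0.6117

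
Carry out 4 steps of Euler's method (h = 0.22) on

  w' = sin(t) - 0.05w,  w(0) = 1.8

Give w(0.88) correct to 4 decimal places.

1.9966

Euler: w_{n+1} = w_n + h·f(t_n, w_n).
t=0.000000, w=1.800000: f=-0.090000 → w ← 1.800000 + 0.22·(-0.090000) = 1.780200
t=0.220000, w=1.780200: f=0.129220 → w ← 1.780200 + 0.22·0.129220 = 1.808628
t=0.440000, w=1.808628: f=0.335508 → w ← 1.808628 + 0.22·0.335508 = 1.882440
t=0.660000, w=1.882440: f=0.518995 → w ← 1.882440 + 0.22·0.518995 = 1.996619
w(0.88) ≈ 1.9966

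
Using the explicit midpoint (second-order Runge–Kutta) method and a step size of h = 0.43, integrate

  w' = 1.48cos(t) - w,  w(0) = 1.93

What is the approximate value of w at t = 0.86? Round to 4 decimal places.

1.5524

Midpoint: k1 = f(t_n, w_n); k2 = f(t_n + h/2, w_n + (h/2)·k1); w_{n+1} = w_n + h·k2.
t=0.000000, w=1.930000:
  k1 = f(0.000000, 1.930000) = -0.450000
  k2 = f(0.215000, 1.833250) = -0.387325
  w ← 1.930000 + 0.43·(-0.387325) = 1.763450
t=0.430000, w=1.763450:
  k1 = f(0.430000, 1.763450) = -0.418181
  k2 = f(0.645000, 1.673541) = -0.490874
  w ← 1.763450 + 0.43·(-0.490874) = 1.552375
w(0.86) ≈ 1.5524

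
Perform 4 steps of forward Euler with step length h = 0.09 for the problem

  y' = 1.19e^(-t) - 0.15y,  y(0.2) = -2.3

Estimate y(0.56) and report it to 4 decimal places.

Euler: y_{n+1} = y_n + h·f(t_n, y_n).
t=0.200000, y=-2.300000: f=1.319290 → y ← -2.300000 + 0.09·1.319290 = -2.181264
t=0.290000, y=-2.181264: f=1.217623 → y ← -2.181264 + 0.09·1.217623 = -2.071678
t=0.380000, y=-2.071678: f=1.124547 → y ← -2.071678 + 0.09·1.124547 = -1.970469
t=0.470000, y=-1.970469: f=1.039323 → y ← -1.970469 + 0.09·1.039323 = -1.876930
y(0.56) ≈ -1.8769

-1.8769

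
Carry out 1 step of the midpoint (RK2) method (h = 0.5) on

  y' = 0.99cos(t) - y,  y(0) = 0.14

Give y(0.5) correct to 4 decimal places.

Midpoint: k1 = f(t_n, y_n); k2 = f(t_n + h/2, y_n + (h/2)·k1); y_{n+1} = y_n + h·k2.
t=0.000000, y=0.140000:
  k1 = f(0.000000, 0.140000) = 0.850000
  k2 = f(0.250000, 0.352500) = 0.606723
  y ← 0.140000 + 0.5·0.606723 = 0.443362
y(0.5) ≈ 0.4434

0.4434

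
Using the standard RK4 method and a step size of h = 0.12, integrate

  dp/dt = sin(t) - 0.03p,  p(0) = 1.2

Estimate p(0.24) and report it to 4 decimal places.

1.2200

RK4: k1 = f(t_n, p_n); k2 = f(t_n + h/2, p_n + (h/2)·k1); k3 = f(t_n + h/2, p_n + (h/2)·k2); k4 = f(t_n + h, p_n + h·k3); p_{n+1} = p_n + (h/6)·(k1 + 2k2 + 2k3 + k4).
t=0.000000, p=1.200000:
  k1 = f(0.000000, 1.200000) = -0.036000
  k2 = f(0.060000, 1.197840) = 0.024029
  k3 = f(0.060000, 1.201442) = 0.023921
  k4 = f(0.120000, 1.202870) = 0.083626
  p ← 1.200000 + (0.12/6)·(k1 + 2k2 + 2k3 + k4) = 1.202871
t=0.120000, p=1.202871:
  k1 = f(0.120000, 1.202871) = 0.083626
  k2 = f(0.180000, 1.207888) = 0.142793
  k3 = f(0.180000, 1.211438) = 0.142686
  k4 = f(0.240000, 1.219993) = 0.201103
  p ← 1.202871 + (0.12/6)·(k1 + 2k2 + 2k3 + k4) = 1.219984
p(0.24) ≈ 1.2200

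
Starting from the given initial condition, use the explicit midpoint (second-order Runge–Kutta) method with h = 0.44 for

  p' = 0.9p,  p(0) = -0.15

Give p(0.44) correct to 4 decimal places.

Midpoint: k1 = f(x_n, p_n); k2 = f(x_n + h/2, p_n + (h/2)·k1); p_{n+1} = p_n + h·k2.
x=0.000000, p=-0.150000:
  k1 = f(0.000000, -0.150000) = -0.135000
  k2 = f(0.220000, -0.179700) = -0.161730
  p ← -0.150000 + 0.44·(-0.161730) = -0.221161
p(0.44) ≈ -0.2212

-0.2212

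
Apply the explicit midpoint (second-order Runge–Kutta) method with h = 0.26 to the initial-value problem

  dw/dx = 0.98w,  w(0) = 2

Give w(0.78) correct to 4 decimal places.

4.2661

Midpoint: k1 = f(x_n, w_n); k2 = f(x_n + h/2, w_n + (h/2)·k1); w_{n+1} = w_n + h·k2.
x=0.000000, w=2.000000:
  k1 = f(0.000000, 2.000000) = 1.960000
  k2 = f(0.130000, 2.254800) = 2.209704
  w ← 2.000000 + 0.26·2.209704 = 2.574523
x=0.260000, w=2.574523:
  k1 = f(0.260000, 2.574523) = 2.523033
  k2 = f(0.390000, 2.902517) = 2.844467
  w ← 2.574523 + 0.26·2.844467 = 3.314084
x=0.520000, w=3.314084:
  k1 = f(0.520000, 3.314084) = 3.247803
  k2 = f(0.650000, 3.736299) = 3.661573
  w ← 3.314084 + 0.26·3.661573 = 4.266093
w(0.78) ≈ 4.2661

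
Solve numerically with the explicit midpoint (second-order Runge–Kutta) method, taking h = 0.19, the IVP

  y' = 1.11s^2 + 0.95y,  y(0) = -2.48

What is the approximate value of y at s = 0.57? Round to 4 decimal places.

-4.1768

Midpoint: k1 = f(s_n, y_n); k2 = f(s_n + h/2, y_n + (h/2)·k1); y_{n+1} = y_n + h·k2.
s=0.000000, y=-2.480000:
  k1 = f(0.000000, -2.480000) = -2.356000
  k2 = f(0.095000, -2.703820) = -2.558611
  y ← -2.480000 + 0.19·(-2.558611) = -2.966136
s=0.190000, y=-2.966136:
  k1 = f(0.190000, -2.966136) = -2.777758
  k2 = f(0.285000, -3.230023) = -2.978362
  y ← -2.966136 + 0.19·(-2.978362) = -3.532025
s=0.380000, y=-3.532025:
  k1 = f(0.380000, -3.532025) = -3.195140
  k2 = f(0.475000, -3.835563) = -3.393341
  y ← -3.532025 + 0.19·(-3.393341) = -4.176760
y(0.57) ≈ -4.1768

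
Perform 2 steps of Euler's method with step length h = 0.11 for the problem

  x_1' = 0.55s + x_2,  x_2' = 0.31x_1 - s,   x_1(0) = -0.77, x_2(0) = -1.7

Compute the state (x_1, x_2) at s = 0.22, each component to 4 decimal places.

Euler on (x_1,x_2): x_1_{n+1} = x_1_n + h·x_1', x_2_{n+1} = x_2_n + h·x_2'.
0.000000: (-0.770000, -1.700000); f=(-1.700000, -0.238700) → (-0.957000, -1.726257)
0.110000: (-0.957000, -1.726257); f=(-1.665757, -0.406670) → (-1.140233, -1.770991)
(x_1(0.22), x_2(0.22)) ≈ (-1.1402, -1.7710)

-1.1402, -1.7710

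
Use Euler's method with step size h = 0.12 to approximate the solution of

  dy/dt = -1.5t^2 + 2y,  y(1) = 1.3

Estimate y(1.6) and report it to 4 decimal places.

Euler: y_{n+1} = y_n + h·f(t_n, y_n).
t=1.000000, y=1.300000: f=1.100000 → y ← 1.300000 + 0.12·1.100000 = 1.432000
t=1.120000, y=1.432000: f=0.982400 → y ← 1.432000 + 0.12·0.982400 = 1.549888
t=1.240000, y=1.549888: f=0.793376 → y ← 1.549888 + 0.12·0.793376 = 1.645093
t=1.360000, y=1.645093: f=0.515786 → y ← 1.645093 + 0.12·0.515786 = 1.706987
t=1.480000, y=1.706987: f=0.128375 → y ← 1.706987 + 0.12·0.128375 = 1.722392
y(1.6) ≈ 1.7224

1.7224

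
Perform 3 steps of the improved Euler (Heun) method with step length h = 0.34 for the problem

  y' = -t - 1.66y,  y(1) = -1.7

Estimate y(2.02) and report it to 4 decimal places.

-1.1614

Heun: k1 = f(t_n, y_n); k2 = f(t_n + h, y_n + h·k1); y_{n+1} = y_n + (h/2)·(k1 + k2).
t=1.000000, y=-1.700000:
  k1 = f(1.000000, -1.700000) = 1.822000
  k2 = f(1.340000, -1.080520) = 0.453663
  y ← -1.700000 + (0.34/2)·(1.822000 + 0.453663) = -1.313137
t=1.340000, y=-1.313137:
  k1 = f(1.340000, -1.313137) = 0.839808
  k2 = f(1.680000, -1.027603) = 0.025820
  y ← -1.313137 + (0.34/2)·(0.839808 + 0.025820) = -1.165980
t=1.680000, y=-1.165980:
  k1 = f(1.680000, -1.165980) = 0.255528
  k2 = f(2.020000, -1.079101) = -0.228692
  y ← -1.165980 + (0.34/2)·(0.255528 + (-0.228692)) = -1.161418
y(2.02) ≈ -1.1614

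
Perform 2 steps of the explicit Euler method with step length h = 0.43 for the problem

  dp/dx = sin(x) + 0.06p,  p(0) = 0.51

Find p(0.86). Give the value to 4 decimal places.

0.7159

Euler: p_{n+1} = p_n + h·f(x_n, p_n).
x=0.000000, p=0.510000: f=0.030600 → p ← 0.510000 + 0.43·0.030600 = 0.523158
x=0.430000, p=0.523158: f=0.448260 → p ← 0.523158 + 0.43·0.448260 = 0.715910
p(0.86) ≈ 0.7159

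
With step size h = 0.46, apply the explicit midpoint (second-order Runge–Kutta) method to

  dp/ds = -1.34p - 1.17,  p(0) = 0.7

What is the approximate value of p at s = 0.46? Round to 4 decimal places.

0.0292

Midpoint: k1 = f(s_n, p_n); k2 = f(s_n + h/2, p_n + (h/2)·k1); p_{n+1} = p_n + h·k2.
s=0.000000, p=0.700000:
  k1 = f(0.000000, 0.700000) = -2.108000
  k2 = f(0.230000, 0.215160) = -1.458314
  p ← 0.700000 + 0.46·(-1.458314) = 0.029175
p(0.46) ≈ 0.0292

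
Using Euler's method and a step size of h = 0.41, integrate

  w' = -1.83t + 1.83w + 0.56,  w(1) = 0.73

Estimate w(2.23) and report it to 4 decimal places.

-0.2666

Euler: w_{n+1} = w_n + h·f(t_n, w_n).
t=1.000000, w=0.730000: f=0.065900 → w ← 0.730000 + 0.41·0.065900 = 0.757019
t=1.410000, w=0.757019: f=-0.634955 → w ← 0.757019 + 0.41·(-0.634955) = 0.496687
t=1.820000, w=0.496687: f=-1.861662 → w ← 0.496687 + 0.41·(-1.861662) = -0.266594
w(2.23) ≈ -0.2666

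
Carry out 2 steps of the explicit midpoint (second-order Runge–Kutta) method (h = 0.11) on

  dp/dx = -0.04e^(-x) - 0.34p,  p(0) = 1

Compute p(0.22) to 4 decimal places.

0.9204

Midpoint: k1 = f(x_n, p_n); k2 = f(x_n + h/2, p_n + (h/2)·k1); p_{n+1} = p_n + h·k2.
x=0.000000, p=1.000000:
  k1 = f(0.000000, 1.000000) = -0.380000
  k2 = f(0.055000, 0.979100) = -0.370753
  p ← 1.000000 + 0.11·(-0.370753) = 0.959217
x=0.110000, p=0.959217:
  k1 = f(0.110000, 0.959217) = -0.361967
  k2 = f(0.165000, 0.939309) = -0.353281
  p ← 0.959217 + 0.11·(-0.353281) = 0.920356
p(0.22) ≈ 0.9204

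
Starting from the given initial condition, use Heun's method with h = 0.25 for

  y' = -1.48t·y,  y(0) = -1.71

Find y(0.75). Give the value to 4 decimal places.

-1.1269

Heun: k1 = f(t_n, y_n); k2 = f(t_n + h, y_n + h·k1); y_{n+1} = y_n + (h/2)·(k1 + k2).
t=0.000000, y=-1.710000:
  k1 = f(0.000000, -1.710000) = 0.000000
  k2 = f(0.250000, -1.710000) = 0.632700
  y ← -1.710000 + (0.25/2)·(0.000000 + 0.632700) = -1.630912
t=0.250000, y=-1.630912:
  k1 = f(0.250000, -1.630912) = 0.603438
  k2 = f(0.500000, -1.480053) = 1.095239
  y ← -1.630912 + (0.25/2)·(0.603438 + 1.095239) = -1.418578
t=0.500000, y=-1.418578:
  k1 = f(0.500000, -1.418578) = 1.049748
  k2 = f(0.750000, -1.156141) = 1.283316
  y ← -1.418578 + (0.25/2)·(1.049748 + 1.283316) = -1.126945
y(0.75) ≈ -1.1269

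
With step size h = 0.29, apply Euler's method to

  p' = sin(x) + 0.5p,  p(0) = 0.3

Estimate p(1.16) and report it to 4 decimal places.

1.0280

Euler: p_{n+1} = p_n + h·f(x_n, p_n).
x=0.000000, p=0.300000: f=0.150000 → p ← 0.300000 + 0.29·0.150000 = 0.343500
x=0.290000, p=0.343500: f=0.457702 → p ← 0.343500 + 0.29·0.457702 = 0.476234
x=0.580000, p=0.476234: f=0.786141 → p ← 0.476234 + 0.29·0.786141 = 0.704214
x=0.870000, p=0.704214: f=1.116436 → p ← 0.704214 + 0.29·1.116436 = 1.027981
p(1.16) ≈ 1.0280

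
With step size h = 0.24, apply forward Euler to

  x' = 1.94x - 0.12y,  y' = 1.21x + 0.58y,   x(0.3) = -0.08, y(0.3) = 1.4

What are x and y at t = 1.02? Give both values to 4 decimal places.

-0.4550, 1.9073

Euler on (x,y): x_{n+1} = x_n + h·x', y_{n+1} = y_n + h·y'.
0.300000: (-0.080000, 1.400000); f=(-0.323200, 0.715200) → (-0.157568, 1.571648)
0.540000: (-0.157568, 1.571648); f=(-0.494280, 0.720899) → (-0.276195, 1.744664)
0.780000: (-0.276195, 1.744664); f=(-0.745178, 0.677709) → (-0.455038, 1.907314)
(x(1.02), y(1.02)) ≈ (-0.4550, 1.9073)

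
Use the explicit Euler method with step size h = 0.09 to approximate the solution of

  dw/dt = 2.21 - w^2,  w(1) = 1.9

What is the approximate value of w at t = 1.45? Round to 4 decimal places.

1.5620

Euler: w_{n+1} = w_n + h·f(t_n, w_n).
t=1.000000, w=1.900000: f=-1.400000 → w ← 1.900000 + 0.09·(-1.400000) = 1.774000
t=1.090000, w=1.774000: f=-0.937076 → w ← 1.774000 + 0.09·(-0.937076) = 1.689663
t=1.180000, w=1.689663: f=-0.644962 → w ← 1.689663 + 0.09·(-0.644962) = 1.631617
t=1.270000, w=1.631617: f=-0.452173 → w ← 1.631617 + 0.09·(-0.452173) = 1.590921
t=1.360000, w=1.590921: f=-0.321030 → w ← 1.590921 + 0.09·(-0.321030) = 1.562028
w(1.45) ≈ 1.5620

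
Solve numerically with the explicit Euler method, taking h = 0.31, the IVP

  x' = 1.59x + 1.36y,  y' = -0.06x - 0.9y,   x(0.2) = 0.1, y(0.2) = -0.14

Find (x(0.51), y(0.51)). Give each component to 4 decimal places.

0.0903, -0.1028

Euler on (x,y): x_{n+1} = x_n + h·x', y_{n+1} = y_n + h·y'.
0.200000: (0.100000, -0.140000); f=(-0.031400, 0.120000) → (0.090266, -0.102800)
(x(0.51), y(0.51)) ≈ (0.0903, -0.1028)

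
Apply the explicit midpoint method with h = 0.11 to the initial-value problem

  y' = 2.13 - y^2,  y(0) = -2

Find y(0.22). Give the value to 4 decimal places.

-2.6588

Midpoint: k1 = f(s_n, y_n); k2 = f(s_n + h/2, y_n + (h/2)·k1); y_{n+1} = y_n + h·k2.
s=0.000000, y=-2.000000:
  k1 = f(0.000000, -2.000000) = -1.870000
  k2 = f(0.055000, -2.102850) = -2.291978
  y ← -2.000000 + 0.11·(-2.291978) = -2.252118
s=0.110000, y=-2.252118:
  k1 = f(0.110000, -2.252118) = -2.942034
  k2 = f(0.165000, -2.413929) = -3.697055
  y ← -2.252118 + 0.11·(-3.697055) = -2.658794
y(0.22) ≈ -2.6588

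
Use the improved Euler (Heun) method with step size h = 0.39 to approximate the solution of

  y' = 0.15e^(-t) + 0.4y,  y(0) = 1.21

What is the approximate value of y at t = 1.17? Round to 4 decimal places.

2.0690

Heun: k1 = f(t_n, y_n); k2 = f(t_n + h, y_n + h·k1); y_{n+1} = y_n + (h/2)·(k1 + k2).
t=0.000000, y=1.210000:
  k1 = f(0.000000, 1.210000) = 0.634000
  k2 = f(0.390000, 1.457260) = 0.684463
  y ← 1.210000 + (0.39/2)·(0.634000 + 0.684463) = 1.467100
t=0.390000, y=1.467100:
  k1 = f(0.390000, 1.467100) = 0.688399
  k2 = f(0.780000, 1.735576) = 0.762991
  y ← 1.467100 + (0.39/2)·(0.688399 + 0.762991) = 1.750121
t=0.780000, y=1.750121:
  k1 = f(0.780000, 1.750121) = 0.768809
  k2 = f(1.170000, 2.049957) = 0.866538
  y ← 1.750121 + (0.39/2)·(0.768809 + 0.866538) = 2.069014
y(1.17) ≈ 2.0690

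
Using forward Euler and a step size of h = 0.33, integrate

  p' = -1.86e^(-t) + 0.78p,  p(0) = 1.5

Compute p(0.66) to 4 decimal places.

1.1585

Euler: p_{n+1} = p_n + h·f(t_n, p_n).
t=0.000000, p=1.500000: f=-0.690000 → p ← 1.500000 + 0.33·(-0.690000) = 1.272300
t=0.330000, p=1.272300: f=-0.344804 → p ← 1.272300 + 0.33·(-0.344804) = 1.158515
p(0.66) ≈ 1.1585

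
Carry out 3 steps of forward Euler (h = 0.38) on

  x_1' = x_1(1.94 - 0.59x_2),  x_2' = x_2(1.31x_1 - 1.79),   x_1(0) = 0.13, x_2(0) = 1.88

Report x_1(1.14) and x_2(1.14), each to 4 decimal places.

Euler on (x_1,x_2): x_1_{n+1} = x_1_n + h·x_1', x_2_{n+1} = x_2_n + h·x_2'.
0.000000: (0.130000, 1.880000); f=(0.108004, -3.045036) → (0.171042, 0.722886)
0.380000: (0.171042, 0.722886); f=(0.258871, -1.131993) → (0.269412, 0.292729)
0.760000: (0.269412, 0.292729); f=(0.476130, -0.420672) → (0.450342, 0.132874)
(x_1(1.14), x_2(1.14)) ≈ (0.4503, 0.1329)

0.4503, 0.1329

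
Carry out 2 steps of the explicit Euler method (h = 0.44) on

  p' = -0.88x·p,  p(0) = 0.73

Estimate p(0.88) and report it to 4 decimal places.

0.6056

Euler: p_{n+1} = p_n + h·f(x_n, p_n).
x=0.000000, p=0.730000: f=0.000000 → p ← 0.730000 + 0.44·0.000000 = 0.730000
x=0.440000, p=0.730000: f=-0.282656 → p ← 0.730000 + 0.44·(-0.282656) = 0.605631
p(0.88) ≈ 0.6056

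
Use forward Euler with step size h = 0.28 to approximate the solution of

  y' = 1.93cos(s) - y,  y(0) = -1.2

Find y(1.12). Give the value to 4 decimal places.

Euler: y_{n+1} = y_n + h·f(s_n, y_n).
s=0.000000, y=-1.200000: f=3.130000 → y ← -1.200000 + 0.28·3.130000 = -0.323600
s=0.280000, y=-0.323600: f=2.178437 → y ← -0.323600 + 0.28·2.178437 = 0.286362
s=0.560000, y=0.286362: f=1.348840 → y ← 0.286362 + 0.28·1.348840 = 0.664038
s=0.840000, y=0.664038: f=0.624166 → y ← 0.664038 + 0.28·0.624166 = 0.838804
y(1.12) ≈ 0.8388

0.8388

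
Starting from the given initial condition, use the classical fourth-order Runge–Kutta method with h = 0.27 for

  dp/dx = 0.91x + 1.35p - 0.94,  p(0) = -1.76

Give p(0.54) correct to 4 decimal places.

-4.2235

RK4: k1 = f(x_n, p_n); k2 = f(x_n + h/2, p_n + (h/2)·k1); k3 = f(x_n + h/2, p_n + (h/2)·k2); k4 = f(x_n + h, p_n + h·k3); p_{n+1} = p_n + (h/6)·(k1 + 2k2 + 2k3 + k4).
x=0.000000, p=-1.760000:
  k1 = f(0.000000, -1.760000) = -3.316000
  k2 = f(0.135000, -2.207660) = -3.797491
  k3 = f(0.135000, -2.272661) = -3.885243
  k4 = f(0.270000, -2.809016) = -4.486471
  p ← -1.760000 + (0.27/6)·(k1 + 2k2 + 2k3 + k4) = -2.802557
x=0.270000, p=-2.802557:
  k1 = f(0.270000, -2.802557) = -4.477752
  k2 = f(0.405000, -3.407054) = -5.170973
  k3 = f(0.405000, -3.500639) = -5.297312
  k4 = f(0.540000, -4.232831) = -6.162922
  p ← -2.802557 + (0.27/6)·(k1 + 2k2 + 2k3 + k4) = -4.223533
p(0.54) ≈ -4.2235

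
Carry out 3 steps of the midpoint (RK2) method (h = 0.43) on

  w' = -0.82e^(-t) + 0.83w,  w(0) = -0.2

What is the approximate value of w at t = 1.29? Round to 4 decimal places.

-1.7422

Midpoint: k1 = f(t_n, w_n); k2 = f(t_n + h/2, w_n + (h/2)·k1); w_{n+1} = w_n + h·k2.
t=0.000000, w=-0.200000:
  k1 = f(0.000000, -0.200000) = -0.986000
  k2 = f(0.215000, -0.411990) = -1.003316
  w ← -0.200000 + 0.43·(-1.003316) = -0.631426
t=0.430000, w=-0.631426:
  k1 = f(0.430000, -0.631426) = -1.057501
  k2 = f(0.645000, -0.858788) = -1.143018
  w ← -0.631426 + 0.43·(-1.143018) = -1.122923
t=0.860000, w=-1.122923:
  k1 = f(0.860000, -1.122923) = -1.279019
  k2 = f(1.075000, -1.397912) = -1.440132
  w ← -1.122923 + 0.43·(-1.440132) = -1.742180
w(1.29) ≈ -1.7422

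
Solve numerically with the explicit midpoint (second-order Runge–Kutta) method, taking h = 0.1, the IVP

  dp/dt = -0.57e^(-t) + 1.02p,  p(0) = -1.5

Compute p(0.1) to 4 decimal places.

Midpoint: k1 = f(t_n, p_n); k2 = f(t_n + h/2, p_n + (h/2)·k1); p_{n+1} = p_n + h·k2.
t=0.000000, p=-1.500000:
  k1 = f(0.000000, -1.500000) = -2.100000
  k2 = f(0.050000, -1.605000) = -2.179301
  p ← -1.500000 + 0.1·(-2.179301) = -1.717930
p(0.1) ≈ -1.7179

-1.7179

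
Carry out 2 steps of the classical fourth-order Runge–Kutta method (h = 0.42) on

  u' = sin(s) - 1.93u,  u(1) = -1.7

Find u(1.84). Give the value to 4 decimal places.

RK4: k1 = f(s_n, u_n); k2 = f(s_n + h/2, u_n + (h/2)·k1); k3 = f(s_n + h/2, u_n + (h/2)·k2); k4 = f(s_n + h, u_n + h·k3); u_{n+1} = u_n + (h/6)·(k1 + 2k2 + 2k3 + k4).
s=1.000000, u=-1.700000:
  k1 = f(1.000000, -1.700000) = 4.122471
  k2 = f(1.210000, -0.834281) = 2.545779
  k3 = f(1.210000, -1.165387) = 3.184812
  k4 = f(1.420000, -0.362379) = 1.688043
  u ← -1.700000 + (0.42/6)·(k1 + 2k2 + 2k3 + k4) = -0.490981
s=1.420000, u=-0.490981:
  k1 = f(1.420000, -0.490981) = 1.936246
  k2 = f(1.630000, -0.084370) = 1.161082
  k3 = f(1.630000, -0.247154) = 1.475256
  k4 = f(1.840000, 0.128626) = 0.715735
  u ← -0.490981 + (0.42/6)·(k1 + 2k2 + 2k3 + k4) = 0.063745
u(1.84) ≈ 0.0637

0.0637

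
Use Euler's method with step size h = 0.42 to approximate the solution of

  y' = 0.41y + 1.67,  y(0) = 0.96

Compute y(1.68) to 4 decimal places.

Euler: y_{n+1} = y_n + h·f(t_n, y_n).
t=0.000000, y=0.960000: f=2.063600 → y ← 0.960000 + 0.42·2.063600 = 1.826712
t=0.420000, y=1.826712: f=2.418952 → y ← 1.826712 + 0.42·2.418952 = 2.842672
t=0.840000, y=2.842672: f=2.835495 → y ← 2.842672 + 0.42·2.835495 = 4.033580
t=1.260000, y=4.033580: f=3.323768 → y ← 4.033580 + 0.42·3.323768 = 5.429562
y(1.68) ≈ 5.4296

5.4296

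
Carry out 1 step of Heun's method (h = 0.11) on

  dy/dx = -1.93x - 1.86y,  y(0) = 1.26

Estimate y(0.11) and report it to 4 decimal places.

1.0169

Heun: k1 = f(x_n, y_n); k2 = f(x_n + h, y_n + h·k1); y_{n+1} = y_n + (h/2)·(k1 + k2).
x=0.000000, y=1.260000:
  k1 = f(0.000000, 1.260000) = -2.343600
  k2 = f(0.110000, 1.002204) = -2.076399
  y ← 1.260000 + (0.11/2)·(-2.343600 + (-2.076399)) = 1.016900
y(0.11) ≈ 1.0169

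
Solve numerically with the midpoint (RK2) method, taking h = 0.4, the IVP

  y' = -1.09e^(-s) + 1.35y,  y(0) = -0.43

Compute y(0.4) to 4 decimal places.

Midpoint: k1 = f(s_n, y_n); k2 = f(s_n + h/2, y_n + (h/2)·k1); y_{n+1} = y_n + h·k2.
s=0.000000, y=-0.430000:
  k1 = f(0.000000, -0.430000) = -1.670500
  k2 = f(0.200000, -0.764100) = -1.923952
  y ← -0.430000 + 0.4·(-1.923952) = -1.199581
y(0.4) ≈ -1.1996

-1.1996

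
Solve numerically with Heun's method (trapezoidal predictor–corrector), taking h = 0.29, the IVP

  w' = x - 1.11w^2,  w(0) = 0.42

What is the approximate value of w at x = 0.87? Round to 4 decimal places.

Heun: k1 = f(x_n, w_n); k2 = f(x_n + h, w_n + h·k1); w_{n+1} = w_n + (h/2)·(k1 + k2).
x=0.000000, w=0.420000:
  k1 = f(0.000000, 0.420000) = -0.195804
  k2 = f(0.290000, 0.363217) = 0.143562
  w ← 0.420000 + (0.29/2)·(-0.195804 + 0.143562) = 0.412425
x=0.290000, w=0.412425:
  k1 = f(0.290000, 0.412425) = 0.101195
  k2 = f(0.580000, 0.441772) = 0.363370
  w ← 0.412425 + (0.29/2)·(0.101195 + 0.363370) = 0.479787
x=0.580000, w=0.479787:
  k1 = f(0.580000, 0.479787) = 0.324483
  k2 = f(0.870000, 0.573887) = 0.504426
  w ← 0.479787 + (0.29/2)·(0.324483 + 0.504426) = 0.599979
w(0.87) ≈ 0.6000

0.6000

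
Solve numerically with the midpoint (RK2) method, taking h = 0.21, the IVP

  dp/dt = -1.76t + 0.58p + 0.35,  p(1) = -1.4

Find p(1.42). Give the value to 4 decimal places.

-2.6190

Midpoint: k1 = f(t_n, p_n); k2 = f(t_n + h/2, p_n + (h/2)·k1); p_{n+1} = p_n + h·k2.
t=1.000000, p=-1.400000:
  k1 = f(1.000000, -1.400000) = -2.222000
  k2 = f(1.105000, -1.633310) = -2.542120
  p ← -1.400000 + 0.21·(-2.542120) = -1.933845
t=1.210000, p=-1.933845:
  k1 = f(1.210000, -1.933845) = -2.901230
  k2 = f(1.315000, -2.238474) = -3.262715
  p ← -1.933845 + 0.21·(-3.262715) = -2.619015
p(1.42) ≈ -2.6190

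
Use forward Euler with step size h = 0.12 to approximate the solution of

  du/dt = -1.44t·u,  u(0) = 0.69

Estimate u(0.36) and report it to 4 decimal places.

0.6477

Euler: u_{n+1} = u_n + h·f(t_n, u_n).
t=0.000000, u=0.690000: f=0.000000 → u ← 0.690000 + 0.12·0.000000 = 0.690000
t=0.120000, u=0.690000: f=-0.119232 → u ← 0.690000 + 0.12·(-0.119232) = 0.675692
t=0.240000, u=0.675692: f=-0.233519 → u ← 0.675692 + 0.12·(-0.233519) = 0.647670
u(0.36) ≈ 0.6477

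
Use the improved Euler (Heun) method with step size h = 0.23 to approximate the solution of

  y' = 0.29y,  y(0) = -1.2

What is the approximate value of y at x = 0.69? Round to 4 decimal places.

-1.4656

Heun: k1 = f(x_n, y_n); k2 = f(x_n + h, y_n + h·k1); y_{n+1} = y_n + (h/2)·(k1 + k2).
x=0.000000, y=-1.200000:
  k1 = f(0.000000, -1.200000) = -0.348000
  k2 = f(0.230000, -1.280040) = -0.371212
  y ← -1.200000 + (0.23/2)·(-0.348000 + (-0.371212)) = -1.282709
x=0.230000, y=-1.282709:
  k1 = f(0.230000, -1.282709) = -0.371986
  k2 = f(0.460000, -1.368266) = -0.396797
  y ← -1.282709 + (0.23/2)·(-0.371986 + (-0.396797)) = -1.371119
x=0.460000, y=-1.371119:
  k1 = f(0.460000, -1.371119) = -0.397625
  k2 = f(0.690000, -1.462573) = -0.424146
  y ← -1.371119 + (0.23/2)·(-0.397625 + (-0.424146)) = -1.465623
y(0.69) ≈ -1.4656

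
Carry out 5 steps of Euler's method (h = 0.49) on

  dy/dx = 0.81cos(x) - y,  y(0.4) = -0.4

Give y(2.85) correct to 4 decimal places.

-0.2777

Euler: y_{n+1} = y_n + h·f(x_n, y_n).
x=0.400000, y=-0.400000: f=1.146059 → y ← -0.400000 + 0.49·1.146059 = 0.161569
x=0.890000, y=0.161569: f=0.348255 → y ← 0.161569 + 0.49·0.348255 = 0.332214
x=1.380000, y=0.332214: f=-0.178605 → y ← 0.332214 + 0.49·(-0.178605) = 0.244698
x=1.870000, y=0.244698: f=-0.483453 → y ← 0.244698 + 0.49·(-0.483453) = 0.007806
x=2.360000, y=0.007806: f=-0.582738 → y ← 0.007806 + 0.49·(-0.582738) = -0.277736
y(2.85) ≈ -0.2777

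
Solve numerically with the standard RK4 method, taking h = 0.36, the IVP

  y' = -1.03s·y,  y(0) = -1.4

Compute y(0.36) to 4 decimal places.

RK4: k1 = f(s_n, y_n); k2 = f(s_n + h/2, y_n + (h/2)·k1); k3 = f(s_n + h/2, y_n + (h/2)·k2); k4 = f(s_n + h, y_n + h·k3); y_{n+1} = y_n + (h/6)·(k1 + 2k2 + 2k3 + k4).
s=0.000000, y=-1.400000:
  k1 = f(0.000000, -1.400000) = 0.000000
  k2 = f(0.180000, -1.400000) = 0.259560
  k3 = f(0.180000, -1.353279) = 0.250898
  k4 = f(0.360000, -1.309677) = 0.485628
  y ← -1.400000 + (0.36/6)·(k1 + 2k2 + 2k3 + k4) = -1.309607
y(0.36) ≈ -1.3096

-1.3096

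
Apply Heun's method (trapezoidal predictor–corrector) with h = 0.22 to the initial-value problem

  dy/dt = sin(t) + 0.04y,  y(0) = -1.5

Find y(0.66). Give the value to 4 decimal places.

-1.3293

Heun: k1 = f(t_n, y_n); k2 = f(t_n + h, y_n + h·k1); y_{n+1} = y_n + (h/2)·(k1 + k2).
t=0.000000, y=-1.500000:
  k1 = f(0.000000, -1.500000) = -0.060000
  k2 = f(0.220000, -1.513200) = 0.157702
  y ← -1.500000 + (0.22/2)·(-0.060000 + 0.157702) = -1.489253
t=0.220000, y=-1.489253:
  k1 = f(0.220000, -1.489253) = 0.158660
  k2 = f(0.440000, -1.454348) = 0.367766
  y ← -1.489253 + (0.22/2)·(0.158660 + 0.367766) = -1.431346
t=0.440000, y=-1.431346:
  k1 = f(0.440000, -1.431346) = 0.368686
  k2 = f(0.660000, -1.350235) = 0.559107
  y ← -1.431346 + (0.22/2)·(0.368686 + 0.559107) = -1.329289
y(0.66) ≈ -1.3293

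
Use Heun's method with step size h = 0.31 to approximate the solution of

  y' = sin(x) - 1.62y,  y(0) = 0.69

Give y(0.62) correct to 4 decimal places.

Heun: k1 = f(x_n, y_n); k2 = f(x_n + h, y_n + h·k1); y_{n+1} = y_n + (h/2)·(k1 + k2).
x=0.000000, y=0.690000:
  k1 = f(0.000000, 0.690000) = -1.117800
  k2 = f(0.310000, 0.343482) = -0.251382
  y ← 0.690000 + (0.31/2)·(-1.117800 + (-0.251382)) = 0.477777
x=0.310000, y=0.477777:
  k1 = f(0.310000, 0.477777) = -0.468940
  k2 = f(0.620000, 0.332405) = 0.042538
  y ← 0.477777 + (0.31/2)·(-0.468940 + 0.042538) = 0.411685
y(0.62) ≈ 0.4117

0.4117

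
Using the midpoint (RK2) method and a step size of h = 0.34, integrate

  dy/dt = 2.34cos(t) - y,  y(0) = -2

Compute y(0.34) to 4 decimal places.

Midpoint: k1 = f(t_n, y_n); k2 = f(t_n + h/2, y_n + (h/2)·k1); y_{n+1} = y_n + h·k2.
t=0.000000, y=-2.000000:
  k1 = f(0.000000, -2.000000) = 4.340000
  k2 = f(0.170000, -1.262200) = 3.568468
  y ← -2.000000 + 0.34·3.568468 = -0.786721
y(0.34) ≈ -0.7867

-0.7867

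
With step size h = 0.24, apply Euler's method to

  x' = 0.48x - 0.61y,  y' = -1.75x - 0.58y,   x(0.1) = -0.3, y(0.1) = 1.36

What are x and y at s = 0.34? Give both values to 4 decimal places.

-0.5337, 1.2967

Euler on (x,y): x_{n+1} = x_n + h·x', y_{n+1} = y_n + h·y'.
0.100000: (-0.300000, 1.360000); f=(-0.973600, -0.263800) → (-0.533664, 1.296688)
(x(0.34), y(0.34)) ≈ (-0.5337, 1.2967)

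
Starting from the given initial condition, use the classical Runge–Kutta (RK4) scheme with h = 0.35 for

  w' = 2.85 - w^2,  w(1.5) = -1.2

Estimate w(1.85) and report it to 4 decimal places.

-0.4913

RK4: k1 = f(t_n, w_n); k2 = f(t_n + h/2, w_n + (h/2)·k1); k3 = f(t_n + h/2, w_n + (h/2)·k2); k4 = f(t_n + h, w_n + h·k3); w_{n+1} = w_n + (h/6)·(k1 + 2k2 + 2k3 + k4).
t=1.500000, w=-1.200000:
  k1 = f(1.500000, -1.200000) = 1.410000
  k2 = f(1.675000, -0.953250) = 1.941314
  k3 = f(1.675000, -0.860270) = 2.109936
  k4 = f(1.850000, -0.461523) = 2.636997
  w ← -1.200000 + (0.35/6)·(k1 + 2k2 + 2k3 + k4) = -0.491279
w(1.85) ≈ -0.4913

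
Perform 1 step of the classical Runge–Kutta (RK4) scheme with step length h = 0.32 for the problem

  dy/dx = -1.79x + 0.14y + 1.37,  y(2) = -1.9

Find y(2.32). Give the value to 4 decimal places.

RK4: k1 = f(x_n, y_n); k2 = f(x_n + h/2, y_n + (h/2)·k1); k3 = f(x_n + h/2, y_n + (h/2)·k2); k4 = f(x_n + h, y_n + h·k3); y_{n+1} = y_n + (h/6)·(k1 + 2k2 + 2k3 + k4).
x=2.000000, y=-1.900000:
  k1 = f(2.000000, -1.900000) = -2.476000
  k2 = f(2.160000, -2.296160) = -2.817862
  k3 = f(2.160000, -2.350858) = -2.825520
  k4 = f(2.320000, -2.804166) = -3.175383
  y ← -1.900000 + (0.32/6)·(k1 + 2k2 + 2k3 + k4) = -2.803368
y(2.32) ≈ -2.8034

-2.8034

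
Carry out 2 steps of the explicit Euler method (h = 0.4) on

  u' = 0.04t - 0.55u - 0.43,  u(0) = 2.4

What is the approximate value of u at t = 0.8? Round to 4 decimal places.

1.1604

Euler: u_{n+1} = u_n + h·f(t_n, u_n).
t=0.000000, u=2.400000: f=-1.750000 → u ← 2.400000 + 0.4·(-1.750000) = 1.700000
t=0.400000, u=1.700000: f=-1.349000 → u ← 1.700000 + 0.4·(-1.349000) = 1.160400
u(0.8) ≈ 1.1604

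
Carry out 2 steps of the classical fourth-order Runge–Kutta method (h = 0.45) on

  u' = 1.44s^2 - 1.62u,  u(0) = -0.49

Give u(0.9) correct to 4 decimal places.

RK4: k1 = f(s_n, u_n); k2 = f(s_n + h/2, u_n + (h/2)·k1); k3 = f(s_n + h/2, u_n + (h/2)·k2); k4 = f(s_n + h, u_n + h·k3); u_{n+1} = u_n + (h/6)·(k1 + 2k2 + 2k3 + k4).
s=0.000000, u=-0.490000:
  k1 = f(0.000000, -0.490000) = 0.793800
  k2 = f(0.225000, -0.311395) = 0.577360
  k3 = f(0.225000, -0.360094) = 0.656252
  k4 = f(0.450000, -0.194686) = 0.606992
  u ← -0.490000 + (0.45/6)·(k1 + 2k2 + 2k3 + k4) = -0.199899
s=0.450000, u=-0.199899:
  k1 = f(0.450000, -0.199899) = 0.615436
  k2 = f(0.675000, -0.061426) = 0.755610
  k3 = f(0.675000, -0.029887) = 0.704516
  k4 = f(0.900000, 0.117134) = 0.976644
  u ← -0.199899 + (0.45/6)·(k1 + 2k2 + 2k3 + k4) = 0.138526
u(0.9) ≈ 0.1385

0.1385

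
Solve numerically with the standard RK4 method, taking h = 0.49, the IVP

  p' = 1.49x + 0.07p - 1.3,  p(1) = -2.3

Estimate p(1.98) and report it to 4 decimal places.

RK4: k1 = f(x_n, p_n); k2 = f(x_n + h/2, p_n + (h/2)·k1); k3 = f(x_n + h/2, p_n + (h/2)·k2); k4 = f(x_n + h, p_n + h·k3); p_{n+1} = p_n + (h/6)·(k1 + 2k2 + 2k3 + k4).
x=1.000000, p=-2.300000:
  k1 = f(1.000000, -2.300000) = 0.029000
  k2 = f(1.245000, -2.292895) = 0.394547
  k3 = f(1.245000, -2.203336) = 0.400816
  k4 = f(1.490000, -2.103600) = 0.772848
  p ← -2.300000 + (0.49/6)·(k1 + 2k2 + 2k3 + k4) = -2.104606
x=1.490000, p=-2.104606:
  k1 = f(1.490000, -2.104606) = 0.772778
  k2 = f(1.735000, -1.915276) = 1.151081
  k3 = f(1.735000, -1.822592) = 1.157569
  k4 = f(1.980000, -1.537398) = 1.542582
  p ← -2.104606 + (0.49/6)·(k1 + 2k2 + 2k3 + k4) = -1.538439
p(1.98) ≈ -1.5384

-1.5384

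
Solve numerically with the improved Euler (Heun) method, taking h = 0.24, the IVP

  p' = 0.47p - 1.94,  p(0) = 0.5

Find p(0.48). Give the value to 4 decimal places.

-0.4161

Heun: k1 = f(x_n, p_n); k2 = f(x_n + h, p_n + h·k1); p_{n+1} = p_n + (h/2)·(k1 + k2).
x=0.000000, p=0.500000:
  k1 = f(0.000000, 0.500000) = -1.705000
  k2 = f(0.240000, 0.090800) = -1.897324
  p ← 0.500000 + (0.24/2)·(-1.705000 + (-1.897324)) = 0.067721
x=0.240000, p=0.067721:
  k1 = f(0.240000, 0.067721) = -1.908171
  k2 = f(0.480000, -0.390240) = -2.123413
  p ← 0.067721 + (0.24/2)·(-1.908171 + (-2.123413)) = -0.416069
p(0.48) ≈ -0.4161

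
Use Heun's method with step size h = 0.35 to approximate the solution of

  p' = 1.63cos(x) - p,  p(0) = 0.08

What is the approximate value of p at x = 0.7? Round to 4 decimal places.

0.7553

Heun: k1 = f(x_n, p_n); k2 = f(x_n + h, p_n + h·k1); p_{n+1} = p_n + (h/2)·(k1 + k2).
x=0.000000, p=0.080000:
  k1 = f(0.000000, 0.080000) = 1.550000
  k2 = f(0.350000, 0.622500) = 0.908678
  p ← 0.080000 + (0.35/2)·(1.550000 + 0.908678) = 0.510269
x=0.350000, p=0.510269:
  k1 = f(0.350000, 0.510269) = 1.020909
  k2 = f(0.700000, 0.867587) = 0.379106
  p ← 0.510269 + (0.35/2)·(1.020909 + 0.379106) = 0.755271
p(0.7) ≈ 0.7553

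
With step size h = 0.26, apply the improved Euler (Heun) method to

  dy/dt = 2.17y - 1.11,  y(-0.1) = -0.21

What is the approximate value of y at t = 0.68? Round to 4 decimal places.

-3.1815

Heun: k1 = f(t_n, y_n); k2 = f(t_n + h, y_n + h·k1); y_{n+1} = y_n + (h/2)·(k1 + k2).
t=-0.100000, y=-0.210000:
  k1 = f(-0.100000, -0.210000) = -1.565700
  k2 = f(0.160000, -0.617082) = -2.449068
  y ← -0.210000 + (0.26/2)·(-1.565700 + (-2.449068)) = -0.731920
t=0.160000, y=-0.731920:
  k1 = f(0.160000, -0.731920) = -2.698266
  k2 = f(0.420000, -1.433469) = -4.220628
  y ← -0.731920 + (0.26/2)·(-2.698266 + (-4.220628)) = -1.631376
t=0.420000, y=-1.631376:
  k1 = f(0.420000, -1.631376) = -4.650086
  k2 = f(0.680000, -2.840398) = -7.273664
  y ← -1.631376 + (0.26/2)·(-4.650086 + (-7.273664)) = -3.181464
y(0.68) ≈ -3.1815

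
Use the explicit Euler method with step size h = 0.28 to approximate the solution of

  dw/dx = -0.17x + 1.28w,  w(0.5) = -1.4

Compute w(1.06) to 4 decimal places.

Euler: w_{n+1} = w_n + h·f(x_n, w_n).
x=0.500000, w=-1.400000: f=-1.877000 → w ← -1.400000 + 0.28·(-1.877000) = -1.925560
x=0.780000, w=-1.925560: f=-2.597317 → w ← -1.925560 + 0.28·(-2.597317) = -2.652809
w(1.06) ≈ -2.6528

-2.6528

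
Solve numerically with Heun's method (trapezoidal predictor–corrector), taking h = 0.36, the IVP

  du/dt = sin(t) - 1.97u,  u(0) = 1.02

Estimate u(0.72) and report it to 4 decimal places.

Heun: k1 = f(t_n, u_n); k2 = f(t_n + h, u_n + h·k1); u_{n+1} = u_n + (h/2)·(k1 + k2).
t=0.000000, u=1.020000:
  k1 = f(0.000000, 1.020000) = -2.009400
  k2 = f(0.360000, 0.296616) = -0.232059
  u ← 1.020000 + (0.36/2)·(-2.009400 + (-0.232059)) = 0.616537
t=0.360000, u=0.616537:
  k1 = f(0.360000, 0.616537) = -0.862304
  k2 = f(0.720000, 0.306108) = 0.056352
  u ← 0.616537 + (0.36/2)·(-0.862304 + 0.056352) = 0.471466
u(0.72) ≈ 0.4715

0.4715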